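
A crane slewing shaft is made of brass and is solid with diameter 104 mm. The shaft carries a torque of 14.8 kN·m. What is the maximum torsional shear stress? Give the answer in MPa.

67.0 MPa

J = πd⁴/32 = π(0.104)⁴/32 = 1.149×10^-5 m⁴.
τ_max = T·r/J = 14800 × 0.0520 / 1.149×10^-5 = 6.701×10^7 Pa.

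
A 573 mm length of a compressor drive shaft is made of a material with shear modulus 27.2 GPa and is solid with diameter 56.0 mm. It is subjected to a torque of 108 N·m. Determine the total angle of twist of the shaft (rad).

J = πd⁴/32 = π(0.0560)⁴/32 = 9.655×10^-7 m⁴.
θ = T·L/(G·J) = 108.0 × 0.573 / (27.2×10⁹ × 9.655×10^-7) = 2.356×10^-3 rad.

0.00236 rad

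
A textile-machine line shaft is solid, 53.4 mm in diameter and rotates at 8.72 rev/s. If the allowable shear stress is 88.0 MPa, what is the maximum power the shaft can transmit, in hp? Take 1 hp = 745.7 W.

J = πd⁴/32 = π(0.0534)⁴/32 = 7.983×10^-7 m⁴.
T_max = τ_allow·J/r = 8.80×10^7 × 7.983×10^-7 / 0.0267 = 2631 N·m.
ω = 2π·8.72 = 54.79 rad/s, so P_max = T_max·ω = 1.442×10^5 W.

193 hp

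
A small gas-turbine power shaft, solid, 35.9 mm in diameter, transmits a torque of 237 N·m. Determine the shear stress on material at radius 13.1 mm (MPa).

19.0 MPa

J = πd⁴/32 = π(0.0359)⁴/32 = 1.631×10^-7 m⁴.
Shear stress varies linearly with radius: τ = T·r/J = 237.0 × 0.0131 / 1.631×10^-7 = 1.904×10^7 Pa.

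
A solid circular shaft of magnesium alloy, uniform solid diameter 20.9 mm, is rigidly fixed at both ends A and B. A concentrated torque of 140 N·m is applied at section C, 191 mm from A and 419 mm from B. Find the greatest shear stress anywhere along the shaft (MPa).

With uniform GJ and both ends fixed, compatibility θ_AC = θ_CB gives T_A·a = T_B·b, together with T_A + T_B = T₀.
T_A = T₀·b/(a+b) = 140.0·419/610.0 = 96.16 N·m; T_B = 43.84 N·m.
τ in each portion: τ_AC = 5.36×10^7 Pa, τ_CB = 2.45×10^7 Pa; maximum is in AC.
τ_max = T_AC·r/J = 96.16·0.0104/1.87×10^-8 = 5.365×10^7 Pa.

53.6 MPa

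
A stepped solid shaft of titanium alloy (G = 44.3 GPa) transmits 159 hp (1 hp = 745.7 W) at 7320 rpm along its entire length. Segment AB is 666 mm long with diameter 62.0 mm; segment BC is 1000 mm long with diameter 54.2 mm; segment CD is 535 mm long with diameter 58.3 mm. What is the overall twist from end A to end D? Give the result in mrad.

7.37 mrad

ω = 2π·7320/60 = 766.5 rad/s, so T = P/ω = 159×745.7 / 766.5 = 154.7 N·m.
J_AB = π(0.0620)⁴/32 = 1.45×10^-6 m⁴; J_BC = π(0.0542)⁴/32 = 8.47×10^-7 m⁴; J_CD = π(0.0583)⁴/32 = 1.13×10^-6 m⁴.
θ = (T/G)·Σ L_i/J_i = (154.7/44.3×10⁹)·(0.666/1.45×10^-6 + 1.00/8.47×10^-7 + 0.535/1.13×10^-6) = 7.371×10^-3 rad.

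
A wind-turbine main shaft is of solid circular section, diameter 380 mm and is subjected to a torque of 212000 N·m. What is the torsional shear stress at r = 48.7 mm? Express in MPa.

J = πd⁴/32 = π(0.380)⁴/32 = 2.047×10^-3 m⁴.
Shear stress varies linearly with radius: τ = T·r/J = 212000 × 0.0487 / 2.047×10^-3 = 5.043×10^6 Pa.

5.04 MPa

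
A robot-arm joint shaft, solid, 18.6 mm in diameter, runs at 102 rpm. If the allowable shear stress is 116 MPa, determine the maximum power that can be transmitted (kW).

J = πd⁴/32 = π(0.0186)⁴/32 = 1.175×10^-8 m⁴.
T_max = τ_allow·J/r = 1.16×10^8 × 1.175×10^-8 / 0.00930 = 146.6 N·m.
ω = 2π·102/60 = 10.68 rad/s, so P_max = T_max·ω = 1566 W.

1.57 kW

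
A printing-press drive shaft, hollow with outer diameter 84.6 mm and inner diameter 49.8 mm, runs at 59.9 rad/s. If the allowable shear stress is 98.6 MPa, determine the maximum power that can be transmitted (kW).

J = π(d_o⁴ − d_i⁴)/32 = π(0.0846⁴ − 0.0498⁴)/32 = 4.425×10^-6 m⁴.
T_max = τ_allow·J/r = 9.86×10^7 × 4.425×10^-6 / 0.0423 = 10310 N·m.
ω = 59.9 rad/s, so P_max = T_max·ω = 6.179×10^5 W.

618 kW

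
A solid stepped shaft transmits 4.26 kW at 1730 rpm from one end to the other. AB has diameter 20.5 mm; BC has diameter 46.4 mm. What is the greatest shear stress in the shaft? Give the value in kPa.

13900 kPa

ω = 2π·1730/60 = 181.2 rad/s, so T = P/ω = 4.26×10³ / 181.2 = 23.51 N·m.
Under the same torque, τ_max = 16T/(πd³) is largest where d is smallest — segment AB (d = 20.5 mm).
τ_max = 16·23.51/(π·(0.0205)³) = 1.390×10^7 Pa.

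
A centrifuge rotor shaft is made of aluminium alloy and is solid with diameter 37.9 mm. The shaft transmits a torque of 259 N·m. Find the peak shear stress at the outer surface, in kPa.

24200 kPa

J = πd⁴/32 = π(0.0379)⁴/32 = 2.026×10^-7 m⁴.
τ_max = T·r/J = 259.0 × 0.0189 / 2.026×10^-7 = 2.423×10^7 Pa.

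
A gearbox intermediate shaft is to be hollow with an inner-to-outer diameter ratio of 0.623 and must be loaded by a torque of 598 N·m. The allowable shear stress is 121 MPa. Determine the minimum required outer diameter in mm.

For a hollow shaft with d_i/d_o = 0.623: τ_max = 16T/(π d_o³ (1−k⁴)), so d_o = [16T/(π τ_allow (1−k⁴))]^(1/3) = [16·598.0/(π·1.21×10^8·0.8494)]^(1/3) = 0.03095 m.

30.9 mm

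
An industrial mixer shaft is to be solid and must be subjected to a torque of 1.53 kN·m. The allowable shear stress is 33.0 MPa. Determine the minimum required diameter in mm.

61.8 mm

For a solid shaft τ_max = 16T/(πd³), so d = (16T/(π τ_allow))^(1/3) = (16·1530/(π·3.30×10^7))^(1/3) = 0.06181 m.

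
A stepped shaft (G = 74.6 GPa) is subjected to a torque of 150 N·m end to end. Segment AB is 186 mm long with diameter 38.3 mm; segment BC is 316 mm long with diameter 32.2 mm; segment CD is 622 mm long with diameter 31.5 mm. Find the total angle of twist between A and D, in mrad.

20.7 mrad

J_AB = π(0.0383)⁴/32 = 2.11×10^-7 m⁴; J_BC = π(0.0322)⁴/32 = 1.06×10^-7 m⁴; J_CD = π(0.0315)⁴/32 = 9.67×10^-8 m⁴.
θ = (T/G)·Σ L_i/J_i = (150.0/74.6×10⁹)·(0.186/2.11×10^-7 + 0.316/1.06×10^-7 + 0.622/9.67×10^-8) = 0.02073 rad.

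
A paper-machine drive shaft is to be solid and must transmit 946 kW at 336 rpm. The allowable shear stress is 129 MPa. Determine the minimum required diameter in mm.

ω = 2π·336/60 = 35.19 rad/s, so T = P/ω = 946×10³ / 35.19 = 26890 N·m.
For a solid shaft τ_max = 16T/(πd³), so d = (16T/(π τ_allow))^(1/3) = (16·26890/(π·1.29×10^8))^(1/3) = 0.1020 m.

102 mm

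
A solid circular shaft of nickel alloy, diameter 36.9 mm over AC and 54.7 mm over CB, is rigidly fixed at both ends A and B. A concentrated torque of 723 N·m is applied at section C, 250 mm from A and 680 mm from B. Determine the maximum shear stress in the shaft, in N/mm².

26.4 N/mm²

Compatibility: T_A·a/J_AC = T_B·b/J_CB with T_A + T_B = T₀.
J_AC = 1.82×10^-7 m⁴, J_CB = 8.79×10^-7 m⁴, so T_A = T₀·(J_AC/a)/((J_AC/a)+(J_CB/b)) = 260.5 N·m, T_B = 462.5 N·m.
τ in each portion: τ_AC = 2.64×10^7 Pa, τ_CB = 1.44×10^7 Pa; maximum is in AC.
τ_max = T_AC·r/J = 260.5·0.0184/1.82×10^-7 = 2.641×10^7 Pa.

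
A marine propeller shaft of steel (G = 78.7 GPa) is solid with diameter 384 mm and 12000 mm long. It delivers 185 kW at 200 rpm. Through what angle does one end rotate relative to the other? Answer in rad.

6.31e-4 rad

ω = 2π·200/60 = 20.94 rad/s, so T = P/ω = 185×10³ / 20.94 = 8833 N·m.
J = πd⁴/32 = π(0.384)⁴/32 = 2.135×10^-3 m⁴.
θ = T·L/(G·J) = 8833 × 12.0 / (78.7×10⁹ × 2.135×10^-3) = 6.309×10^-4 rad.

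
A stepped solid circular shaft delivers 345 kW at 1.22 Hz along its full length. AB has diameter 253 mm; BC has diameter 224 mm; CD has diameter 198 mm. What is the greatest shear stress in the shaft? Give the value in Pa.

ω = 2π·1.22 = 7.665 rad/s, so T = P/ω = 345×10³ / 7.665 = 45010 N·m.
Under the same torque, τ_max = 16T/(πd³) is largest where d is smallest — segment CD (d = 198 mm).
τ_max = 16·45010/(π·(0.198)³) = 2.953×10^7 Pa.

2.95e7 Pa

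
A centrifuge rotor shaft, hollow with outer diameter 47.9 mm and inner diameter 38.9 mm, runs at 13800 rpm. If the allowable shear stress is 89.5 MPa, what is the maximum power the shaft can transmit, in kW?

1580 kW

J = π(d_o⁴ − d_i⁴)/32 = π(0.0479⁴ − 0.0389⁴)/32 = 2.920×10^-7 m⁴.
T_max = τ_allow·J/r = 8.95×10^7 × 2.920×10^-7 / 0.0239 = 1091 N·m.
ω = 2π·13800/60 = 1445 rad/s, so P_max = T_max·ω = 1.577×10^6 W.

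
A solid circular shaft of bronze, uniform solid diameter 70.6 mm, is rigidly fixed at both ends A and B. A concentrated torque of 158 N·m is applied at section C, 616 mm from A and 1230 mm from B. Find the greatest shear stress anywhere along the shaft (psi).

With uniform GJ and both ends fixed, compatibility θ_AC = θ_CB gives T_A·a = T_B·b, together with T_A + T_B = T₀.
T_A = T₀·b/(a+b) = 158.0·1230/1846 = 105.3 N·m; T_B = 52.72 N·m.
τ in each portion: τ_AC = 1.52×10^6 Pa, τ_CB = 7.63×10^5 Pa; maximum is in AC.
τ_max = T_AC·r/J = 105.3·0.0353/2.44×10^-6 = 1.524×10^6 Pa.

221 psi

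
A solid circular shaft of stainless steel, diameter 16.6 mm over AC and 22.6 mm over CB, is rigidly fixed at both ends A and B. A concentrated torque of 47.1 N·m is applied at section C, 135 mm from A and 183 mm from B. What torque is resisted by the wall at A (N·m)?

Compatibility: T_A·a/J_AC = T_B·b/J_CB with T_A + T_B = T₀.
J_AC = 7.45×10^-9 m⁴, J_CB = 2.56×10^-8 m⁴, so T_A = T₀·(J_AC/a)/((J_AC/a)+(J_CB/b)) = 13.33 N·m, T_B = 33.77 N·m.

13.3 N·m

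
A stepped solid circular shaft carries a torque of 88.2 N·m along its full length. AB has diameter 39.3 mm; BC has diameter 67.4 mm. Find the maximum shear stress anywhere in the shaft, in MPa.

Under the same torque, τ_max = 16T/(πd³) is largest where d is smallest — segment AB (d = 39.3 mm).
τ_max = 16·88.20/(π·(0.0393)³) = 7.400×10^6 Pa.

7.40 MPa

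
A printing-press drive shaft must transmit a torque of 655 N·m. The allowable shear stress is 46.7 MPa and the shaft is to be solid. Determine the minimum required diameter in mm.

41.5 mm

For a solid shaft τ_max = 16T/(πd³), so d = (16T/(π τ_allow))^(1/3) = (16·655.0/(π·4.67×10^7))^(1/3) = 0.04149 m.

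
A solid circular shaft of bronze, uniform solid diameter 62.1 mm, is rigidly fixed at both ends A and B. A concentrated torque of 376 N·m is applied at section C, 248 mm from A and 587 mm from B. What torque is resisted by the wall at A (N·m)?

264 N·m

With uniform GJ and both ends fixed, compatibility θ_AC = θ_CB gives T_A·a = T_B·b, together with T_A + T_B = T₀.
T_A = T₀·b/(a+b) = 376.0·587/835.0 = 264.3 N·m; T_B = 111.7 N·m.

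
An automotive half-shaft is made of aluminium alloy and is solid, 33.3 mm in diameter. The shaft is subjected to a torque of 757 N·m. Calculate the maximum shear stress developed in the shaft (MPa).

104 MPa

J = πd⁴/32 = π(0.0333)⁴/32 = 1.207×10^-7 m⁴.
τ_max = T·r/J = 757.0 × 0.0166 / 1.207×10^-7 = 1.044×10^8 Pa.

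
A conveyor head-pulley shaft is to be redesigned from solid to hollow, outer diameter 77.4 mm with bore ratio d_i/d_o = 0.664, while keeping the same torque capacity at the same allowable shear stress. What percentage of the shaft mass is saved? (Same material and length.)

35.4 %

Equal τ_max and T ⇒ the solid shaft needs d_s³ = d_o³(1−k⁴), so d_s = 77.4·(1−0.664⁴)^(1/3) = 72.02 mm.
Area ratio A_h/A_s = d_o²(1−k²)/d_s² = (1−k²)/(1−k⁴)^(2/3) = 0.6458.
Mass saving = 1 − 0.6458 = 35.4 %.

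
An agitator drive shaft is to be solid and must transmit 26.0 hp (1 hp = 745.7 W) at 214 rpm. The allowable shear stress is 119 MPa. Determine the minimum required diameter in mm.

ω = 2π·214/60 = 22.41 rad/s, so T = P/ω = 26.0×745.7 / 22.41 = 865.2 N·m.
For a solid shaft τ_max = 16T/(πd³), so d = (16T/(π τ_allow))^(1/3) = (16·865.2/(π·1.19×10^8))^(1/3) = 0.03333 m.

33.3 mm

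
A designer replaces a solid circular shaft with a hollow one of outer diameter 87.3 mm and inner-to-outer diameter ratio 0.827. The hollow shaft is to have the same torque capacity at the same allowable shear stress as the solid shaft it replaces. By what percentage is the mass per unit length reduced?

Equal τ_max and T ⇒ the solid shaft needs d_s³ = d_o³(1−k⁴), so d_s = 87.3·(1−0.827⁴)^(1/3) = 70.75 mm.
Area ratio A_h/A_s = d_o²(1−k²)/d_s² = (1−k²)/(1−k⁴)^(2/3) = 0.4813.
Mass saving = 1 − 0.4813 = 51.9 %.

51.9 %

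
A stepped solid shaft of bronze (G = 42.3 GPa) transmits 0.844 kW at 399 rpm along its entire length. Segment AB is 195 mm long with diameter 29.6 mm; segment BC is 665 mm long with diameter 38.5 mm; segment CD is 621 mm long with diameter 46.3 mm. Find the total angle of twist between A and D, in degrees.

0.193°

ω = 2π·399/60 = 41.78 rad/s, so T = P/ω = 0.844×10³ / 41.78 = 20.20 N·m.
J_AB = π(0.0296)⁴/32 = 7.54×10^-8 m⁴; J_BC = π(0.0385)⁴/32 = 2.16×10^-7 m⁴; J_CD = π(0.0463)⁴/32 = 4.51×10^-7 m⁴.
θ = (T/G)·Σ L_i/J_i = (20.20/42.3×10⁹)·(0.195/7.54×10^-8 + 0.665/2.16×10^-7 + 0.621/4.51×10^-7) = 3.365×10^-3 rad.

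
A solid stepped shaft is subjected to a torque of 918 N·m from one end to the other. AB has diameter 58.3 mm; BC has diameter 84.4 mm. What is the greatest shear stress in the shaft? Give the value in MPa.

23.6 MPa

Under the same torque, τ_max = 16T/(πd³) is largest where d is smallest — segment AB (d = 58.3 mm).
τ_max = 16·918.0/(π·(0.0583)³) = 2.359×10^7 Pa.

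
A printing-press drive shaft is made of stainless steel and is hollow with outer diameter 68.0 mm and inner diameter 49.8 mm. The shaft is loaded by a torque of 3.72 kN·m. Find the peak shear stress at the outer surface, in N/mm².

84.6 N/mm²

J = π(d_o⁴ − d_i⁴)/32 = π(0.0680⁴ − 0.0498⁴)/32 = 1.495×10^-6 m⁴.
τ_max = T·r/J = 3720 × 0.0340 / 1.495×10^-6 = 8.459×10^7 Pa.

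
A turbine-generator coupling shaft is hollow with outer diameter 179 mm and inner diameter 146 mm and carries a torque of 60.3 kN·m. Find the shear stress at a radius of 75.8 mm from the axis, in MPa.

81.4 MPa

J = π(d_o⁴ − d_i⁴)/32 = π(0.179⁴ − 0.146⁴)/32 = 5.618×10^-5 m⁴.
Shear stress varies linearly with radius: τ = T·r/J = 60300 × 0.0758 / 5.618×10^-5 = 8.136×10^7 Pa.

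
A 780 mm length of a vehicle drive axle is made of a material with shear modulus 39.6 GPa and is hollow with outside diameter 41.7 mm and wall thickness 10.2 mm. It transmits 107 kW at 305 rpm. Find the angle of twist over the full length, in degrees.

13.7°

ω = 2π·305/60 = 31.94 rad/s, so T = P/ω = 107×10³ / 31.94 = 3350 N·m.
J = π(d_o⁴ − d_i⁴)/32 = π(0.0417⁴ − 0.0213⁴)/32 = 2.766×10^-7 m⁴.
θ = T·L/(G·J) = 3350 × 0.780 / (39.6×10⁹ × 2.766×10^-7) = 0.2385 rad.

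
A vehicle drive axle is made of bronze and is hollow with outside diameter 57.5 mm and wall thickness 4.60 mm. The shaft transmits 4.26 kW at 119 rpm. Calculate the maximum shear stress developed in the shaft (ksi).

2.65 ksi

ω = 2π·119/60 = 12.46 rad/s, so T = P/ω = 4.26×10³ / 12.46 = 341.8 N·m.
J = π(d_o⁴ − d_i⁴)/32 = π(0.0575⁴ − 0.0483⁴)/32 = 5.389×10^-7 m⁴.
τ_max = T·r/J = 341.8 × 0.0288 / 5.389×10^-7 = 1.824×10^7 Pa.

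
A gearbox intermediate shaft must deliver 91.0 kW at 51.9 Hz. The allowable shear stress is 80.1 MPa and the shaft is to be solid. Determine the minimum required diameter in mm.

ω = 2π·51.9 = 326.1 rad/s, so T = P/ω = 91.0×10³ / 326.1 = 279.1 N·m.
For a solid shaft τ_max = 16T/(πd³), so d = (16T/(π τ_allow))^(1/3) = (16·279.1/(π·8.01×10^7))^(1/3) = 0.02608 m.

26.1 mm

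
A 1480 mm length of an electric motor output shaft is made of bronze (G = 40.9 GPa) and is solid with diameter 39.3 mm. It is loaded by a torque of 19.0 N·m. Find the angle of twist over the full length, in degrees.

0.168°

J = πd⁴/32 = π(0.0393)⁴/32 = 2.342×10^-7 m⁴.
θ = T·L/(G·J) = 19.00 × 1.48 / (40.9×10⁹ × 2.342×10^-7) = 2.936×10^-3 rad.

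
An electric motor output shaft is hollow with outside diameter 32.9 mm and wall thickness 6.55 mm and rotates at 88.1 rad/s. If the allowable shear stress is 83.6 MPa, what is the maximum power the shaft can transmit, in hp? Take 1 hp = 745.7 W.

60.0 hp

J = π(d_o⁴ − d_i⁴)/32 = π(0.0329⁴ − 0.0198⁴)/32 = 9.993×10^-8 m⁴.
T_max = τ_allow·J/r = 8.36×10^7 × 9.993×10^-8 / 0.0164 = 507.9 N·m.
ω = 88.1 rad/s, so P_max = T_max·ω = 4.474×10^4 W.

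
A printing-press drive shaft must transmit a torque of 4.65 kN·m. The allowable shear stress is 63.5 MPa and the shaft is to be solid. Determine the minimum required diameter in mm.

For a solid shaft τ_max = 16T/(πd³), so d = (16T/(π τ_allow))^(1/3) = (16·4650/(π·6.35×10^7))^(1/3) = 0.07198 m.

72.0 mm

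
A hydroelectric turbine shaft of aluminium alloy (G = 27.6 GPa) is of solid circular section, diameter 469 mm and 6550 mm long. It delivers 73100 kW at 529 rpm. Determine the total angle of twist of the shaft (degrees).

3.78°

ω = 2π·529/60 = 55.40 rad/s, so T = P/ω = 73100×10³ / 55.40 = 1.320e6 N·m.
J = πd⁴/32 = π(0.469)⁴/32 = 4.750×10^-3 m⁴.
θ = T·L/(G·J) = 1.320e6 × 6.55 / (27.6×10⁹ × 4.750×10^-3) = 0.06593 rad.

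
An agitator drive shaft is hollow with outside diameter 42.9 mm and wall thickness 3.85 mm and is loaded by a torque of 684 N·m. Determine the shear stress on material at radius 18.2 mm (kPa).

J = π(d_o⁴ − d_i⁴)/32 = π(0.0429⁴ − 0.0352⁴)/32 = 1.818×10^-7 m⁴.
Shear stress varies linearly with radius: τ = T·r/J = 684.0 × 0.0182 / 1.818×10^-7 = 6.847×10^7 Pa.

68500 kPa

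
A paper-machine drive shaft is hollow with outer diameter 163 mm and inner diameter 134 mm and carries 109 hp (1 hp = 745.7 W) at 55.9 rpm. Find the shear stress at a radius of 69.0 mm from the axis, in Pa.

ω = 2π·55.9/60 = 5.854 rad/s, so T = P/ω = 109×745.7 / 5.854 = 13890 N·m.
J = π(d_o⁴ − d_i⁴)/32 = π(0.163⁴ − 0.134⁴)/32 = 3.765×10^-5 m⁴.
Shear stress varies linearly with radius: τ = T·r/J = 13890 × 0.0690 / 3.765×10^-5 = 2.545×10^7 Pa.

2.54e7 Pa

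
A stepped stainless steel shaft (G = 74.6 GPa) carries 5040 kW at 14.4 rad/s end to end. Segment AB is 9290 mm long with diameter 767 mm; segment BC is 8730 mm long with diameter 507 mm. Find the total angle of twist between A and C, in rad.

0.00760 rad

ω = 14.4 rad/s, so T = P/ω = 5040×10³ / 14.40 = 350000 N·m.
J_AB = π(0.767)⁴/32 = 0.0340 m⁴; J_BC = π(0.507)⁴/32 = 6.49×10^-3 m⁴.
θ = (T/G)·Σ L_i/J_i = (350000/74.6×10⁹)·(9.29/0.0340 + 8.73/6.49×10^-3) = 7.597×10^-3 rad.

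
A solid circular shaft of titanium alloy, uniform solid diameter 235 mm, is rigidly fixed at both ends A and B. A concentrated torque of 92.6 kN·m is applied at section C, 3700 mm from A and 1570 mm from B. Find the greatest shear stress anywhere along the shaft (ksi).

3.70 ksi

With uniform GJ and both ends fixed, compatibility θ_AC = θ_CB gives T_A·a = T_B·b, together with T_A + T_B = T₀.
T_A = T₀·b/(a+b) = 92600·1570/5270 = 27590 N·m; T_B = 65010 N·m.
τ in each portion: τ_AC = 1.08×10^7 Pa, τ_CB = 2.55×10^7 Pa; maximum is in CB.
τ_max = T_CB·r/J = 65010·0.117/2.99×10^-4 = 2.551×10^7 Pa.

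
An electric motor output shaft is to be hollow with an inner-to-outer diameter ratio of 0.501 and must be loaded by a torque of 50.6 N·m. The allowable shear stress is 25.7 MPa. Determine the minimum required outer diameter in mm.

22.0 mm

For a hollow shaft with d_i/d_o = 0.501: τ_max = 16T/(π d_o³ (1−k⁴)), so d_o = [16T/(π τ_allow (1−k⁴))]^(1/3) = [16·50.60/(π·2.57×10^7·0.9370)]^(1/3) = 0.02204 m.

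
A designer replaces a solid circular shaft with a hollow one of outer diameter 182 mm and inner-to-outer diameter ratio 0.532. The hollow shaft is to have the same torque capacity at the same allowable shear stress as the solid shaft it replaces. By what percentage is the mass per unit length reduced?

Equal τ_max and T ⇒ the solid shaft needs d_s³ = d_o³(1−k⁴), so d_s = 182·(1−0.532⁴)^(1/3) = 177.0 mm.
Area ratio A_h/A_s = d_o²(1−k²)/d_s² = (1−k²)/(1−k⁴)^(2/3) = 0.7580.
Mass saving = 1 − 0.7580 = 24.2 %.

24.2 %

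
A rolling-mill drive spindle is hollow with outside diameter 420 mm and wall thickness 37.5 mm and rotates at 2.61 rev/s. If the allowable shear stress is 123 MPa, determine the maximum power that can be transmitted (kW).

J = π(d_o⁴ − d_i⁴)/32 = π(0.420⁴ − 0.345⁴)/32 = 1.664×10^-3 m⁴.
T_max = τ_allow·J/r = 1.23×10^8 × 1.664×10^-3 / 0.210 = 974700 N·m.
ω = 2π·2.61 = 16.40 rad/s, so P_max = T_max·ω = 1.598×10^7 W.

16000 kW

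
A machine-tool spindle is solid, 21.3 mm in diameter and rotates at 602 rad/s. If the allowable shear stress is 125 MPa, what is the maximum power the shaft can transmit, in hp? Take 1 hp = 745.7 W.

J = πd⁴/32 = π(0.0213)⁴/32 = 2.021×10^-8 m⁴.
T_max = τ_allow·J/r = 1.25×10^8 × 2.021×10^-8 / 0.0106 = 237.2 N·m.
ω = 602 rad/s, so P_max = T_max·ω = 1.428×10^5 W.

191 hp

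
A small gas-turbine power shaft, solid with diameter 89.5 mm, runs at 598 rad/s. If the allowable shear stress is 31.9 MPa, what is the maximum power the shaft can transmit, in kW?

2690 kW

J = πd⁴/32 = π(0.0895)⁴/32 = 6.299×10^-6 m⁴.
T_max = τ_allow·J/r = 3.19×10^7 × 6.299×10^-6 / 0.0447 = 4490 N·m.
ω = 598 rad/s, so P_max = T_max·ω = 2.685×10^6 W.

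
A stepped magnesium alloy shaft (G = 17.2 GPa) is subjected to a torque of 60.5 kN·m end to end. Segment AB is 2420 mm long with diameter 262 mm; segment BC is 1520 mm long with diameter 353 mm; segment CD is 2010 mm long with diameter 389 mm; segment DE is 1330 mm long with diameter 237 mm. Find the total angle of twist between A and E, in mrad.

J_AB = π(0.262)⁴/32 = 4.63×10^-4 m⁴; J_BC = π(0.353)⁴/32 = 1.52×10^-3 m⁴; J_CD = π(0.389)⁴/32 = 2.25×10^-3 m⁴; J_DE = π(0.237)⁴/32 = 3.10×10^-4 m⁴.
θ = (T/G)·Σ L_i/J_i = (60500/17.2×10⁹)·(2.42/4.63×10^-4 + 1.52/1.52×10^-3 + 2.01/2.25×10^-3 + 1.33/3.10×10^-4) = 0.04016 rad.

40.2 mrad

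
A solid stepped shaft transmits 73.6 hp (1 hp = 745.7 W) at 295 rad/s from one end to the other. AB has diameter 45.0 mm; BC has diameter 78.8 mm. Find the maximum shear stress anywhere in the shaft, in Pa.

1.04e7 Pa

ω = 295 rad/s, so T = P/ω = 73.6×745.7 / 295.0 = 186.0 N·m.
Under the same torque, τ_max = 16T/(πd³) is largest where d is smallest — segment AB (d = 45.0 mm).
τ_max = 16·186.0/(π·(0.0450)³) = 1.040×10^7 Pa.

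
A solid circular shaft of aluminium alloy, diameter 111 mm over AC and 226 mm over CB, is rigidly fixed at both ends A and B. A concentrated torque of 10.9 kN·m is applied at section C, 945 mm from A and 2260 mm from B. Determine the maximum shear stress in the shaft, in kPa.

Compatibility: T_A·a/J_AC = T_B·b/J_CB with T_A + T_B = T₀.
J_AC = 1.49×10^-5 m⁴, J_CB = 2.56×10^-4 m⁴, so T_A = T₀·(J_AC/a)/((J_AC/a)+(J_CB/b)) = 1332 N·m, T_B = 9568 N·m.
τ in each portion: τ_AC = 4.96×10^6 Pa, τ_CB = 4.22×10^6 Pa; maximum is in AC.
τ_max = T_AC·r/J = 1332·0.0555/1.49×10^-5 = 4.959×10^6 Pa.

4960 kPa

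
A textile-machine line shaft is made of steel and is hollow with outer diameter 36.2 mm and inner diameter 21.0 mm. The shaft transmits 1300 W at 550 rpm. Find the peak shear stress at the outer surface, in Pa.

2.73e6 Pa

ω = 2π·550/60 = 57.60 rad/s, so T = P/ω = 1300 / 57.60 = 22.57 N·m.
J = π(d_o⁴ − d_i⁴)/32 = π(0.0362⁴ − 0.0210⁴)/32 = 1.495×10^-7 m⁴.
τ_max = T·r/J = 22.57 × 0.0181 / 1.495×10^-7 = 2.733×10^6 Pa.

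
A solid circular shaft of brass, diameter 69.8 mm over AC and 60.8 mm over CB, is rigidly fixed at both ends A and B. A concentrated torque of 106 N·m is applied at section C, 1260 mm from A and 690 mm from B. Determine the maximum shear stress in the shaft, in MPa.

1.23 MPa

Compatibility: T_A·a/J_AC = T_B·b/J_CB with T_A + T_B = T₀.
J_AC = 2.33×10^-6 m⁴, J_CB = 1.34×10^-6 m⁴, so T_A = T₀·(J_AC/a)/((J_AC/a)+(J_CB/b)) = 51.68 N·m, T_B = 54.32 N·m.
τ in each portion: τ_AC = 7.74×10^5 Pa, τ_CB = 1.23×10^6 Pa; maximum is in CB.
τ_max = T_CB·r/J = 54.32·0.0304/1.34×10^-6 = 1.231×10^6 Pa.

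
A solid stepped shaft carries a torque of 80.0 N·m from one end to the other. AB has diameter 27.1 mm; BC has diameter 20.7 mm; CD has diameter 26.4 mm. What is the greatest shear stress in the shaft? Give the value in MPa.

Under the same torque, τ_max = 16T/(πd³) is largest where d is smallest — segment BC (d = 20.7 mm).
τ_max = 16·80.00/(π·(0.0207)³) = 4.594×10^7 Pa.

45.9 MPa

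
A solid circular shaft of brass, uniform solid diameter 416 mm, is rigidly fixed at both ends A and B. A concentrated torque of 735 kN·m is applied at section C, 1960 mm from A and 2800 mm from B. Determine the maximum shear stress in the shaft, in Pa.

With uniform GJ and both ends fixed, compatibility θ_AC = θ_CB gives T_A·a = T_B·b, together with T_A + T_B = T₀.
T_A = T₀·b/(a+b) = 735000·2800/4760 = 432400 N·m; T_B = 302600 N·m.
τ in each portion: τ_AC = 3.06×10^7 Pa, τ_CB = 2.14×10^7 Pa; maximum is in AC.
τ_max = T_AC·r/J = 432400·0.208/2.94×10^-3 = 3.059×10^7 Pa.

3.06e7 Pa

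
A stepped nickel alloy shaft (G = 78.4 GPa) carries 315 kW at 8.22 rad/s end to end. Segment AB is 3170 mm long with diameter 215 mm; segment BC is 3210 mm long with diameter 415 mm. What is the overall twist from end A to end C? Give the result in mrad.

ω = 8.22 rad/s, so T = P/ω = 315×10³ / 8.220 = 38320 N·m.
J_AB = π(0.215)⁴/32 = 2.10×10^-4 m⁴; J_BC = π(0.415)⁴/32 = 2.91×10^-3 m⁴.
θ = (T/G)·Σ L_i/J_i = (38320/78.4×10⁹)·(3.17/2.10×10^-4 + 3.21/2.91×10^-3) = 7.925×10^-3 rad.

7.93 mrad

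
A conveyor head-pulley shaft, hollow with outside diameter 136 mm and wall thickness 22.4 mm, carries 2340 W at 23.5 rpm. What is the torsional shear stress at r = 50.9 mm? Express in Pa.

1.81e6 Pa

ω = 2π·23.5/60 = 2.461 rad/s, so T = P/ω = 2340 / 2.461 = 950.9 N·m.
J = π(d_o⁴ − d_i⁴)/32 = π(0.136⁴ − 0.0912⁴)/32 = 2.679×10^-5 m⁴.
Shear stress varies linearly with radius: τ = T·r/J = 950.9 × 0.0509 / 2.679×10^-5 = 1.806×10^6 Pa.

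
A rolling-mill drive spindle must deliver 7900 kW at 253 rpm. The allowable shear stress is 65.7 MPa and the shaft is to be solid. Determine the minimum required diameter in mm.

285 mm

ω = 2π·253/60 = 26.49 rad/s, so T = P/ω = 7900×10³ / 26.49 = 298200 N·m.
For a solid shaft τ_max = 16T/(πd³), so d = (16T/(π τ_allow))^(1/3) = (16·298200/(π·6.57×10^7))^(1/3) = 0.2849 m.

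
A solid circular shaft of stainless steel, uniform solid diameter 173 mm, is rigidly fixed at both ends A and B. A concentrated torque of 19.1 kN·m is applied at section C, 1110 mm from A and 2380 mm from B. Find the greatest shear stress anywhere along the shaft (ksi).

With uniform GJ and both ends fixed, compatibility θ_AC = θ_CB gives T_A·a = T_B·b, together with T_A + T_B = T₀.
T_A = T₀·b/(a+b) = 19100·2380/3490 = 13030 N·m; T_B = 6075 N·m.
τ in each portion: τ_AC = 1.28×10^7 Pa, τ_CB = 5.98×10^6 Pa; maximum is in AC.
τ_max = T_AC·r/J = 13030·0.0865/8.79×10^-5 = 1.281×10^7 Pa.

1.86 ksi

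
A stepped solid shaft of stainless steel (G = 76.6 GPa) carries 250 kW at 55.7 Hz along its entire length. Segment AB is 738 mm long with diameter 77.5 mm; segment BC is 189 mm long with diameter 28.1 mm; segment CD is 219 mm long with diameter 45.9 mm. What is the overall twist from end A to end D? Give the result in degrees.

2.03°

ω = 2π·55.7 = 350.0 rad/s, so T = P/ω = 250×10³ / 350.0 = 714.3 N·m.
J_AB = π(0.0775)⁴/32 = 3.54×10^-6 m⁴; J_BC = π(0.0281)⁴/32 = 6.12×10^-8 m⁴; J_CD = π(0.0459)⁴/32 = 4.36×10^-7 m⁴.
θ = (T/G)·Σ L_i/J_i = (714.3/76.6×10⁹)·(0.738/3.54×10^-6 + 0.189/6.12×10^-8 + 0.219/4.36×10^-7) = 0.03542 rad.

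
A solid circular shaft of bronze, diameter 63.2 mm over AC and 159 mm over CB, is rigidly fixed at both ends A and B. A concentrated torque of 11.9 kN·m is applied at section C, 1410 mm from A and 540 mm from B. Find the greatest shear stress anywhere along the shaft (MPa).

Compatibility: T_A·a/J_AC = T_B·b/J_CB with T_A + T_B = T₀.
J_AC = 1.57×10^-6 m⁴, J_CB = 6.27×10^-5 m⁴, so T_A = T₀·(J_AC/a)/((J_AC/a)+(J_CB/b)) = 112.7 N·m, T_B = 11790 N·m.
τ in each portion: τ_AC = 2.27×10^6 Pa, τ_CB = 1.49×10^7 Pa; maximum is in CB.
τ_max = T_CB·r/J = 11790·0.0795/6.27×10^-5 = 1.493×10^7 Pa.

14.9 MPa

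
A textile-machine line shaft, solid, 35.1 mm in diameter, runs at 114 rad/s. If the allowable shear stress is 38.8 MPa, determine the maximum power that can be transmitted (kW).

37.6 kW

J = πd⁴/32 = π(0.0351)⁴/32 = 1.490×10^-7 m⁴.
T_max = τ_allow·J/r = 3.88×10^7 × 1.490×10^-7 / 0.0175 = 329.4 N·m.
ω = 114 rad/s, so P_max = T_max·ω = 3.756×10^4 W.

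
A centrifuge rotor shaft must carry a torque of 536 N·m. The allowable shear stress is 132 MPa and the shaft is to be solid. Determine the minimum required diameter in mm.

For a solid shaft τ_max = 16T/(πd³), so d = (16T/(π τ_allow))^(1/3) = (16·536.0/(π·1.32×10^8))^(1/3) = 0.02745 m.

27.4 mm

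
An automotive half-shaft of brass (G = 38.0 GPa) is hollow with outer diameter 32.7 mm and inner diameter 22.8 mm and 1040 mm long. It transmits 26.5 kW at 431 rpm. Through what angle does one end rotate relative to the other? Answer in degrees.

10.7°

ω = 2π·431/60 = 45.13 rad/s, so T = P/ω = 26.5×10³ / 45.13 = 587.1 N·m.
J = π(d_o⁴ − d_i⁴)/32 = π(0.0327⁴ − 0.0228⁴)/32 = 8.572×10^-8 m⁴.
θ = T·L/(G·J) = 587.1 × 1.04 / (38.0×10⁹ × 8.572×10^-8) = 0.1875 rad.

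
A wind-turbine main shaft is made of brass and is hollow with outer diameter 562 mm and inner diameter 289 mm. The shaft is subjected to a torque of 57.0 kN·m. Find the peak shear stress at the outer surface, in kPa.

J = π(d_o⁴ − d_i⁴)/32 = π(0.562⁴ − 0.289⁴)/32 = 9.109×10^-3 m⁴.
τ_max = T·r/J = 57000 × 0.281 / 9.109×10^-3 = 1.758×10^6 Pa.

1760 kPa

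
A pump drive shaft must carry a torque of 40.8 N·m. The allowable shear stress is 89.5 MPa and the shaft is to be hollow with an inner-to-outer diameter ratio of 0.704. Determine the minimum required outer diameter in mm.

For a hollow shaft with d_i/d_o = 0.704: τ_max = 16T/(π d_o³ (1−k⁴)), so d_o = [16T/(π τ_allow (1−k⁴))]^(1/3) = [16·40.80/(π·8.95×10^7·0.7544)]^(1/3) = 0.01455 m.

14.5 mm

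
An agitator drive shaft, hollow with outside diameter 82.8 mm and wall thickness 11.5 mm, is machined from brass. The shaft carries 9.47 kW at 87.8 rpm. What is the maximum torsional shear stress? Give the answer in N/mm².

12.7 N/mm²

ω = 2π·87.8/60 = 9.194 rad/s, so T = P/ω = 9.47×10³ / 9.194 = 1030 N·m.
J = π(d_o⁴ − d_i⁴)/32 = π(0.0828⁴ − 0.0598⁴)/32 = 3.359×10^-6 m⁴.
τ_max = T·r/J = 1030 × 0.0414 / 3.359×10^-6 = 1.269×10^7 Pa.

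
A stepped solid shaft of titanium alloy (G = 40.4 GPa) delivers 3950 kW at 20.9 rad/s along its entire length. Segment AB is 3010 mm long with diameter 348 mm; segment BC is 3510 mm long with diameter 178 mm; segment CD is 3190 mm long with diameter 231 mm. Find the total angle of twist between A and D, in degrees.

13.2°

ω = 20.9 rad/s, so T = P/ω = 3950×10³ / 20.90 = 189000 N·m.
J_AB = π(0.348)⁴/32 = 1.44×10^-3 m⁴; J_BC = π(0.178)⁴/32 = 9.86×10^-5 m⁴; J_CD = π(0.231)⁴/32 = 2.80×10^-4 m⁴.
θ = (T/G)·Σ L_i/J_i = (189000/40.4×10⁹)·(3.01/1.44×10^-3 + 3.51/9.86×10^-5 + 3.19/2.80×10^-4) = 0.2298 rad.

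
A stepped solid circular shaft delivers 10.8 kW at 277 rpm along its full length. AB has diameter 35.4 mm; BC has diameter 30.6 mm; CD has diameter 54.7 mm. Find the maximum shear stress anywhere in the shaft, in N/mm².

ω = 2π·277/60 = 29.01 rad/s, so T = P/ω = 10.8×10³ / 29.01 = 372.3 N·m.
Under the same torque, τ_max = 16T/(πd³) is largest where d is smallest — segment BC (d = 30.6 mm).
τ_max = 16·372.3/(π·(0.0306)³) = 6.618×10^7 Pa.

66.2 N/mm²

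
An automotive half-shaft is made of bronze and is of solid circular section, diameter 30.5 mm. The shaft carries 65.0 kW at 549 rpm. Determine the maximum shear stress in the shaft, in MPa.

203 MPa

ω = 2π·549/60 = 57.49 rad/s, so T = P/ω = 65.0×10³ / 57.49 = 1131 N·m.
J = πd⁴/32 = π(0.0305)⁴/32 = 8.496×10^-8 m⁴.
τ_max = T·r/J = 1131 × 0.0152 / 8.496×10^-8 = 2.029×10^8 Pa.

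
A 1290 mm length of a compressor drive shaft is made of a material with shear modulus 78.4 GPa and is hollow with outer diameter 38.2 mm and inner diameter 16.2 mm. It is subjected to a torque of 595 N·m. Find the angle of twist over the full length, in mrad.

48.4 mrad

J = π(d_o⁴ − d_i⁴)/32 = π(0.0382⁴ − 0.0162⁴)/32 = 2.023×10^-7 m⁴.
θ = T·L/(G·J) = 595.0 × 1.29 / (78.4×10⁹ × 2.023×10^-7) = 0.04840 rad.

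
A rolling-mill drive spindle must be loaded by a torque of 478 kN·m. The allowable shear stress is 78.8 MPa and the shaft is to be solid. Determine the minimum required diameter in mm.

314 mm

For a solid shaft τ_max = 16T/(πd³), so d = (16T/(π τ_allow))^(1/3) = (16·478000/(π·7.88×10^7))^(1/3) = 0.3138 m.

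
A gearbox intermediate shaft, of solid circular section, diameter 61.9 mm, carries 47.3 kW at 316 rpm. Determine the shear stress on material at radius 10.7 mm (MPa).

10.6 MPa

ω = 2π·316/60 = 33.09 rad/s, so T = P/ω = 47.3×10³ / 33.09 = 1429 N·m.
J = πd⁴/32 = π(0.0619)⁴/32 = 1.441×10^-6 m⁴.
Shear stress varies linearly with radius: τ = T·r/J = 1429 × 0.0107 / 1.441×10^-6 = 1.061×10^7 Pa.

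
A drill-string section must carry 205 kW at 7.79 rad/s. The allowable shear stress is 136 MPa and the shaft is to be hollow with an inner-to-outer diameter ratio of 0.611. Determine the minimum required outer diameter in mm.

ω = 7.79 rad/s, so T = P/ω = 205×10³ / 7.790 = 26320 N·m.
For a hollow shaft with d_i/d_o = 0.611: τ_max = 16T/(π d_o³ (1−k⁴)), so d_o = [16T/(π τ_allow (1−k⁴))]^(1/3) = [16·26320/(π·1.36×10^8·0.8606)]^(1/3) = 0.1046 m.

105 mm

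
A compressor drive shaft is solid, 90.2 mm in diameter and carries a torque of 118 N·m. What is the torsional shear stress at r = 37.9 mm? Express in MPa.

0.688 MPa

J = πd⁴/32 = π(0.0902)⁴/32 = 6.499×10^-6 m⁴.
Shear stress varies linearly with radius: τ = T·r/J = 118.0 × 0.0379 / 6.499×10^-6 = 6.882×10^5 Pa.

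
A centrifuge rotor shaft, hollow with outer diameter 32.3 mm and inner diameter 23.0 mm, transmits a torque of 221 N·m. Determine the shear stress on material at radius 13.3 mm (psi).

J = π(d_o⁴ − d_i⁴)/32 = π(0.0323⁴ − 0.0230⁴)/32 = 7.939×10^-8 m⁴.
Shear stress varies linearly with radius: τ = T·r/J = 221.0 × 0.0133 / 7.939×10^-8 = 3.703×10^7 Pa.

5370 psi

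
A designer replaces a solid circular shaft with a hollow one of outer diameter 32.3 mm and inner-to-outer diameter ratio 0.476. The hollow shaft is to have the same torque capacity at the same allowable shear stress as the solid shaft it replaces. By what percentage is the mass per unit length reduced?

Equal τ_max and T ⇒ the solid shaft needs d_s³ = d_o³(1−k⁴), so d_s = 32.3·(1−0.476⁴)^(1/3) = 31.74 mm.
Area ratio A_h/A_s = d_o²(1−k²)/d_s² = (1−k²)/(1−k⁴)^(2/3) = 0.8011.
Mass saving = 1 − 0.8011 = 19.9 %.

19.9 %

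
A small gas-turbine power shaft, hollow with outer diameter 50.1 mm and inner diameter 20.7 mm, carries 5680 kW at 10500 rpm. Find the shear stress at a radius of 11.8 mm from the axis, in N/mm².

ω = 2π·10500/60 = 1100 rad/s, so T = P/ω = 5680×10³ / 1100 = 5166 N·m.
J = π(d_o⁴ − d_i⁴)/32 = π(0.0501⁴ − 0.0207⁴)/32 = 6.005×10^-7 m⁴.
Shear stress varies linearly with radius: τ = T·r/J = 5166 × 0.0118 / 6.005×10^-7 = 1.015×10^8 Pa.

102 N/mm²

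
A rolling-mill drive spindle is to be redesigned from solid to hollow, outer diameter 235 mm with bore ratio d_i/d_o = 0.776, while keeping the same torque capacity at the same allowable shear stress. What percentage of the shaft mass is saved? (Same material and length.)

Equal τ_max and T ⇒ the solid shaft needs d_s³ = d_o³(1−k⁴), so d_s = 235·(1−0.776⁴)^(1/3) = 202.2 mm.
Area ratio A_h/A_s = d_o²(1−k²)/d_s² = (1−k²)/(1−k⁴)^(2/3) = 0.5371.
Mass saving = 1 − 0.5371 = 46.3 %.

46.3 %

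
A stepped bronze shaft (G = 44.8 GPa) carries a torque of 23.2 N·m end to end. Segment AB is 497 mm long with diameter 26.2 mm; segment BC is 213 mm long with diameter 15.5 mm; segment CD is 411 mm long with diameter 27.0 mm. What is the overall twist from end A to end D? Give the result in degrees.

1.67°

J_AB = π(0.0262)⁴/32 = 4.63×10^-8 m⁴; J_BC = π(0.0155)⁴/32 = 5.67×10^-9 m⁴; J_CD = π(0.0270)⁴/32 = 5.22×10^-8 m⁴.
θ = (T/G)·Σ L_i/J_i = (23.20/44.8×10⁹)·(0.497/4.63×10^-8 + 0.213/5.67×10^-9 + 0.411/5.22×10^-8) = 0.02911 rad.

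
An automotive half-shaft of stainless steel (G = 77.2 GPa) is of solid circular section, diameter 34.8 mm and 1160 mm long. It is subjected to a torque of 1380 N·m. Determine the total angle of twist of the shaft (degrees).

8.25°

J = πd⁴/32 = π(0.0348)⁴/32 = 1.440×10^-7 m⁴.
θ = T·L/(G·J) = 1380 × 1.16 / (77.2×10⁹ × 1.440×10^-7) = 0.1440 rad.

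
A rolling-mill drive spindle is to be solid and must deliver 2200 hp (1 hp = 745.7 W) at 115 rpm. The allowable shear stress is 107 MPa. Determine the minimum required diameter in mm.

186 mm

ω = 2π·115/60 = 12.04 rad/s, so T = P/ω = 2200×745.7 / 12.04 = 136200 N·m.
For a solid shaft τ_max = 16T/(πd³), so d = (16T/(π τ_allow))^(1/3) = (16·136200/(π·1.07×10^8))^(1/3) = 0.1865 m.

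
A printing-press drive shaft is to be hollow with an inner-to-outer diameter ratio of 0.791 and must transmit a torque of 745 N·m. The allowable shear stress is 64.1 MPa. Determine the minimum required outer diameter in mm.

46.0 mm

For a hollow shaft with d_i/d_o = 0.791: τ_max = 16T/(π d_o³ (1−k⁴)), so d_o = [16T/(π τ_allow (1−k⁴))]^(1/3) = [16·745.0/(π·6.41×10^7·0.6085)]^(1/3) = 0.04599 m.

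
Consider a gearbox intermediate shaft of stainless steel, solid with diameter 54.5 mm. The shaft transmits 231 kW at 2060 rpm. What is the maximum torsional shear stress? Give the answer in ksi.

4.89 ksi

ω = 2π·2060/60 = 215.7 rad/s, so T = P/ω = 231×10³ / 215.7 = 1071 N·m.
J = πd⁴/32 = π(0.0545)⁴/32 = 8.661×10^-7 m⁴.
τ_max = T·r/J = 1071 × 0.0272 / 8.661×10^-7 = 3.369×10^7 Pa.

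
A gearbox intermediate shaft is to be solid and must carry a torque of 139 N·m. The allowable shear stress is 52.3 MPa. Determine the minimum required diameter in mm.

For a solid shaft τ_max = 16T/(πd³), so d = (16T/(π τ_allow))^(1/3) = (16·139.0/(π·5.23×10^7))^(1/3) = 0.02383 m.

23.8 mm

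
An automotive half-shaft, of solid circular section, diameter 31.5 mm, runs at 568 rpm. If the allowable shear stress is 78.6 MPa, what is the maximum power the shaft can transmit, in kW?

28.7 kW

J = πd⁴/32 = π(0.0315)⁴/32 = 9.666×10^-8 m⁴.
T_max = τ_allow·J/r = 7.86×10^7 × 9.666×10^-8 / 0.0158 = 482.4 N·m.
ω = 2π·568/60 = 59.48 rad/s, so P_max = T_max·ω = 2.869×10^4 W.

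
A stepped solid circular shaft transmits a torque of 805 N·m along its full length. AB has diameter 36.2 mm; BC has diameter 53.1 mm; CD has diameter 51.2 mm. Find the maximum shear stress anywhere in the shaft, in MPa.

86.4 MPa

Under the same torque, τ_max = 16T/(πd³) is largest where d is smallest — segment AB (d = 36.2 mm).
τ_max = 16·805.0/(π·(0.0362)³) = 8.643×10^7 Pa.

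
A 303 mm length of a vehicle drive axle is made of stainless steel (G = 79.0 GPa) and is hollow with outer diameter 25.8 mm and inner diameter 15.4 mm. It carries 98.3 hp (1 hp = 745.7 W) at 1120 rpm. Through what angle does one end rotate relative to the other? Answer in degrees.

3.62°

ω = 2π·1120/60 = 117.3 rad/s, so T = P/ω = 98.3×745.7 / 117.3 = 625.0 N·m.
J = π(d_o⁴ − d_i⁴)/32 = π(0.0258⁴ − 0.0154⁴)/32 = 3.798×10^-8 m⁴.
θ = T·L/(G·J) = 625.0 × 0.303 / (79.0×10⁹ × 3.798×10^-8) = 0.06312 rad.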